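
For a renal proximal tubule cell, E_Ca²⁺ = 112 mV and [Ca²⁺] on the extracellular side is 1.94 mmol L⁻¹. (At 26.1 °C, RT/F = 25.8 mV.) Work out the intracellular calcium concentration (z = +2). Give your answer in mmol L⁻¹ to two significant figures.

Nernst: E = (25.8/2) · ln([out]/[in]), so ln([out]/[in]) = 112.0 × 2 / 25.8 = 8.6822.
[out]/[in] = e^(8.6822) = 5897.
[in] = 1.94 / 5897 = 0.000329 mmol L⁻¹.

0.00033 mmol L⁻¹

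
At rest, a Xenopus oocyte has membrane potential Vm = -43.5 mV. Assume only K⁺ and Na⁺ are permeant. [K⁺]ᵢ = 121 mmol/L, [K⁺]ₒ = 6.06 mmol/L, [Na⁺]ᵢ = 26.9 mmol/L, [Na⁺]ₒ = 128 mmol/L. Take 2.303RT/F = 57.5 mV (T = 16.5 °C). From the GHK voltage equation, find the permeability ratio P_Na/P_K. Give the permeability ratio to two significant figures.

Let α = P_Na/P_K. GHK: Vm = 57.5·log₁₀[(Kₒ + α·Naₒ)/(Kᵢ + α·Naᵢ)].
10^(Vm/57.5) = 10^(-43.5/57.5) = 0.17518
So 0.17518·(Kᵢ + α·Naᵢ) = Kₒ + α·Naₒ → α = (0.17518·121.0 − 6.06) / (128.0 − 0.17518·26.9)
α = (21.2 − 6.06) / (128.0 − 4.712) = 15.14/123.3 = 0.1228

0.12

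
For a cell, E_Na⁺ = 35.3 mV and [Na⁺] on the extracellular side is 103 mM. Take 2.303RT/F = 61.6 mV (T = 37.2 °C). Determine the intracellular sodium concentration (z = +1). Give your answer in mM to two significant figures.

Nernst: E = (61.6/1) · log₁₀([out]/[in]), so log₁₀([out]/[in]) = 35.3 × 1 / 61.6 = 0.5731.
[out]/[in] = 10^(0.5731) = 3.742.
[in] = 103 / 3.742 = 27.53 mM.

28 mM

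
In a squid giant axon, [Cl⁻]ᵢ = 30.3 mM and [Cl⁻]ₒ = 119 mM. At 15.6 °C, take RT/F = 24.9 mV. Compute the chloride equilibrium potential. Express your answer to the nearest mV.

E = (24.9/z) · ln([Cl⁻]_out/[Cl⁻]_in) with z = -1.
For an anion, dividing by z = -1 reverses the sign.
= (24.9/-1) · ln(119/30.3) = -24.90 · ln(3.927)
= -24.90 · (1.3680) = -34.06 mV

-34 mV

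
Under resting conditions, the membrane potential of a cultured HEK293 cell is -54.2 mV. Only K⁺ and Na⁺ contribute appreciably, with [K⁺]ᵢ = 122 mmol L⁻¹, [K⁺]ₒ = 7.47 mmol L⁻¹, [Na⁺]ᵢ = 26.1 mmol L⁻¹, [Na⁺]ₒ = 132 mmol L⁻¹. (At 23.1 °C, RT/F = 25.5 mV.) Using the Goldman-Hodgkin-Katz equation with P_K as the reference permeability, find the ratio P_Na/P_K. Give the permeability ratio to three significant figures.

Let α = P_Na/P_K. GHK: Vm = 25.5·ln[(Kₒ + α·Naₒ)/(Kᵢ + α·Naᵢ)].
e^(Vm/25.5) = e^(-54.2/25.5) = 0.11937
So 0.11937·(Kᵢ + α·Naᵢ) = Kₒ + α·Naₒ → α = (0.11937·122.0 − 7.47) / (132.0 − 0.11937·26.1)
α = (14.56 − 7.47) / (132.0 − 3.116) = 7.094/128.9 = 0.05504

0.0550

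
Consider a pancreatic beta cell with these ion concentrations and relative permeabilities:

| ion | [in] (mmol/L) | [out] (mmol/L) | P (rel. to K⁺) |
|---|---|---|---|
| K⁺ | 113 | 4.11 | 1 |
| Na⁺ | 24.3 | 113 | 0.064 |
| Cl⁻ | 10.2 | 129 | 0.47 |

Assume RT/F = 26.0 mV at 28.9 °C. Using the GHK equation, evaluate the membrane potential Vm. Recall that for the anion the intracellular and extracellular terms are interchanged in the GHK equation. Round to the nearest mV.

-62 mV

Vm = 26.0 · ln[(Σ P·[cation]ₒ + Σ P·[anion]ᵢ) / (Σ P·[cation]ᵢ + Σ P·[anion]ₒ)]
Numerator = 1×4.11 + 0.064×113 + 0.47×10.2 = 16.14
Denominator = 1×113 + 0.064×24.3 + 0.47×129 = 175.2
Vm = 26.0 · ln(0.092108) = 26.0 × (-2.3848) = -62.00 mV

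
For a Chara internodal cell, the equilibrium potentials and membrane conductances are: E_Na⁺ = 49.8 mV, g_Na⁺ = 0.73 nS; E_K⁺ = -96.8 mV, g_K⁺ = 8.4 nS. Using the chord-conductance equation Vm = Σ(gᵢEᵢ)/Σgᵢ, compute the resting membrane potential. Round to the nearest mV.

Σ gᵢEᵢ = 0.73·(49.8) + 8.4·(-96.8) = -776.77
Σ gᵢ = 0.73 + 8.4 = 9.13
Vm = -776.77 / 9.13 = -85.08 mV

-85 mV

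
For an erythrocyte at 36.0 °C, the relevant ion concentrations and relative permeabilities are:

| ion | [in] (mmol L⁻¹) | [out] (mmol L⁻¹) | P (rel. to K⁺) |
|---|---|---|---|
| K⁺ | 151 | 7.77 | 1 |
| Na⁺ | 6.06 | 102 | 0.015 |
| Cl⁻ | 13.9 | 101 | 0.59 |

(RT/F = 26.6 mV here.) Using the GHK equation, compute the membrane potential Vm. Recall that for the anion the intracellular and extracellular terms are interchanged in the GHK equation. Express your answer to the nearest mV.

-66 mV

Vm = 26.6 · ln[(Σ P·[cation]ₒ + Σ P·[anion]ᵢ) / (Σ P·[cation]ᵢ + Σ P·[anion]ₒ)]
Numerator = 1×7.77 + 0.015×102 + 0.59×13.9 = 17.5
Denominator = 1×151 + 0.015×6.06 + 0.59×101 = 210.7
Vm = 26.6 · ln(0.083069) = 26.6 × (-2.4881) = -66.18 mV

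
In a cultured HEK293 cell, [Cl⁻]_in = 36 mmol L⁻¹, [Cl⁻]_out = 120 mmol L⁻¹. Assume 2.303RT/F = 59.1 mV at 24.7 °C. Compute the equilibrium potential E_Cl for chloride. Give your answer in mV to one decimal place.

-30.9 mV

E = (59.1/z) · log₁₀([Cl⁻]_out/[Cl⁻]_in) with z = -1.
For an anion, dividing by z = -1 reverses the sign.
= (59.1/-1) · log₁₀(120/36) = -59.10 · log₁₀(3.333)
= -59.10 · (0.5229) = -30.90 mV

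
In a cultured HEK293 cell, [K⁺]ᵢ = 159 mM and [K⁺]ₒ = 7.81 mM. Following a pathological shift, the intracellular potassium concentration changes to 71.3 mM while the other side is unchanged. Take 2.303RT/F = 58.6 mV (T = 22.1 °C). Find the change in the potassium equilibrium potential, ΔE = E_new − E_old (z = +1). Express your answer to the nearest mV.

20 mV

E_old = (58.6/1)·log₁₀(7.81/159) = -76.69 mV
E_new = (58.6/1)·log₁₀(7.81/71.3) = -56.28 mV
ΔE = -56.28 − (-76.69) = 20.41 mV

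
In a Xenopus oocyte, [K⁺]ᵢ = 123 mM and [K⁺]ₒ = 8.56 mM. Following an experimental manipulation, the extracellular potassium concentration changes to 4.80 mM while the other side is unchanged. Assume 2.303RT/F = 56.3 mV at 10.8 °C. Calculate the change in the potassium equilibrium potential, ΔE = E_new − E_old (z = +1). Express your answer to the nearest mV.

E_old = (56.3/1)·log₁₀(8.56/123) = -65.16 mV
E_new = (56.3/1)·log₁₀(4.80/123) = -79.31 mV
ΔE = -79.31 − (-65.16) = -14.14 mV

-14 mV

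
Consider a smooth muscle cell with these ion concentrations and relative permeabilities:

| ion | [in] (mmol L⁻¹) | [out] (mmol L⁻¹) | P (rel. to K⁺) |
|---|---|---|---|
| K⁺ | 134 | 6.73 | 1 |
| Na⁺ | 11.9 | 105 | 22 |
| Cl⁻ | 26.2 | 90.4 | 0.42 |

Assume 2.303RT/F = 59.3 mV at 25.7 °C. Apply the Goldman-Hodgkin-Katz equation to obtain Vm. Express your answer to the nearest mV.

Vm = 59.3 · log₁₀[(Σ P·[cation]ₒ + Σ P·[anion]ᵢ) / (Σ P·[cation]ᵢ + Σ P·[anion]ₒ)]
Numerator = 1×6.73 + 22×105 + 0.42×26.2 = 2328
Denominator = 1×134 + 22×11.9 + 0.42×90.4 = 433.8
Vm = 59.3 · log₁₀(5.3663) = 59.3 × (0.7297) = 43.27 mV

43 mV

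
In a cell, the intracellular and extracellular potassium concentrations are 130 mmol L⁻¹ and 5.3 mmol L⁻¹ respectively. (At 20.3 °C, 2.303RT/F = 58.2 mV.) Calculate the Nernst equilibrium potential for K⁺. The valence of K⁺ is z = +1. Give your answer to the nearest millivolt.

E = (58.2/z) · log₁₀([K⁺]_out/[K⁺]_in) with z = +1.
= (58.2/1) · log₁₀(5.3/130) = 58.20 · log₁₀(0.04077)
= 58.20 · (-1.3897) = -80.88 mV

-81 mV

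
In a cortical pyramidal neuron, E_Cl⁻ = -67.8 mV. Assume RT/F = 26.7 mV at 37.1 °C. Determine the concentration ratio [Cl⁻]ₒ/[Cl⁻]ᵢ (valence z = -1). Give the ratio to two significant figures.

13

ln([out]/[in]) = E·z/(26.7) = -67.8 × -1 / 26.7 = 2.5393
[out]/[in] = e^(2.5393) = 12.67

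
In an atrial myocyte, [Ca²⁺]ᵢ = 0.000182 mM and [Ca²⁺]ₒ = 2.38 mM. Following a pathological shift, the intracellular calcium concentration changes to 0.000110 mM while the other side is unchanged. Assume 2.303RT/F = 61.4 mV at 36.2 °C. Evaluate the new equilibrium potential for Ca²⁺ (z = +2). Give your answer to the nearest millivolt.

133 mV

After the shift: [Ca²⁺]_out = 2.38, [Ca²⁺]_in = 0.000110 mM.
E_new = (61.4/2)·log₁₀(2.38/0.000110) = 30.70 · (4.3352) = 133.09 mV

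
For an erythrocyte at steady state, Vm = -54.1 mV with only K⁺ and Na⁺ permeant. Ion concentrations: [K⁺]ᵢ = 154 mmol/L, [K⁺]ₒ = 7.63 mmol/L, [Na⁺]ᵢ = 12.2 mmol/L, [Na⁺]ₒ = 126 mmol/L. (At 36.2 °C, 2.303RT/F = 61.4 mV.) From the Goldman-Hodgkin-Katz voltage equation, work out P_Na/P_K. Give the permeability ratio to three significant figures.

Let α = P_Na/P_K. GHK: Vm = 61.4·log₁₀[(Kₒ + α·Naₒ)/(Kᵢ + α·Naᵢ)].
10^(Vm/61.4) = 10^(-54.1/61.4) = 0.13149
So 0.13149·(Kᵢ + α·Naᵢ) = Kₒ + α·Naₒ → α = (0.13149·154.0 − 7.63) / (126.0 − 0.13149·12.2)
α = (20.25 − 7.63) / (126.0 − 1.604) = 12.62/124.4 = 0.1014

0.101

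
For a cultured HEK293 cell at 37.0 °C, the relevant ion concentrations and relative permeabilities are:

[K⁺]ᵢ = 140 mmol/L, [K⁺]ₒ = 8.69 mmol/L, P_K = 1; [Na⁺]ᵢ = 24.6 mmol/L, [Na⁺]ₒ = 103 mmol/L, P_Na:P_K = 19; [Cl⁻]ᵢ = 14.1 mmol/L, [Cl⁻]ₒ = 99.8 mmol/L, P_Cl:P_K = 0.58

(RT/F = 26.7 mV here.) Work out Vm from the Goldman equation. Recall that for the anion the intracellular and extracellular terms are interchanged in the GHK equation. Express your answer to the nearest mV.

29 mV

Vm = 26.7 · ln[(Σ P·[cation]ₒ + Σ P·[anion]ᵢ) / (Σ P·[cation]ᵢ + Σ P·[anion]ₒ)]
Numerator = 1×8.69 + 19×103 + 0.58×14.1 = 1974
Denominator = 1×140 + 19×24.6 + 0.58×99.8 = 665.3
Vm = 26.7 · ln(2.967) = 26.7 × (1.0875) = 29.04 mV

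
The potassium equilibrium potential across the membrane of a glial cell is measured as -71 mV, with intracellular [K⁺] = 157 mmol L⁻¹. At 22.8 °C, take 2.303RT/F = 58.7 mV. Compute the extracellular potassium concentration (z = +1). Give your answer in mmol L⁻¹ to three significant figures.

9.69 mmol L⁻¹

Nernst: E = (58.7/1) · log₁₀([out]/[in]), so log₁₀([out]/[in]) = -71.0 × 1 / 58.7 = -1.2095.
[out]/[in] = 10^(-1.2095) = 0.06172.
[out] = 0.06172 × 157 = 9.691 mmol L⁻¹.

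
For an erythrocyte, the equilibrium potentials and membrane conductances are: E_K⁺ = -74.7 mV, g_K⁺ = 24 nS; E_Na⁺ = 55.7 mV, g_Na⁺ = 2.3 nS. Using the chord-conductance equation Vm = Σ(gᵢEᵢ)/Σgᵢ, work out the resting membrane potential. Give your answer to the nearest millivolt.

-63 mV

Σ gᵢEᵢ = 24·(-74.7) + 2.3·(55.7) = -1664.69
Σ gᵢ = 24 + 2.3 = 26.3
Vm = -1664.69 / 26.3 = -63.30 mV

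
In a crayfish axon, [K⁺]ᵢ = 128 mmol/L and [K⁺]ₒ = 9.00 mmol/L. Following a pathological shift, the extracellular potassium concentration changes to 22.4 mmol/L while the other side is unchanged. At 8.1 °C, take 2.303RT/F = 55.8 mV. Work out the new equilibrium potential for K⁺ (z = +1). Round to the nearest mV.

-42 mV

After the shift: [K⁺]_out = 22.4, [K⁺]_in = 128 mmol/L.
E_new = (55.8/1)·log₁₀(22.4/128) = 55.80 · (-0.7570) = -42.24 mV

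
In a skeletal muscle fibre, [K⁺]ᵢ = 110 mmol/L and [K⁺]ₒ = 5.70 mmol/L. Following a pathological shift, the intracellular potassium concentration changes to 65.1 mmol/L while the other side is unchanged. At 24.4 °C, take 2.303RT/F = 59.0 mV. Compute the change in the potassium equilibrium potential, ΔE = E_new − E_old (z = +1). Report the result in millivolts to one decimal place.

E_old = (59.0/1)·log₁₀(5.70/110) = -75.85 mV
E_new = (59.0/1)·log₁₀(5.70/65.1) = -62.40 mV
ΔE = -62.40 − (-75.85) = 13.44 mV

13.4 mV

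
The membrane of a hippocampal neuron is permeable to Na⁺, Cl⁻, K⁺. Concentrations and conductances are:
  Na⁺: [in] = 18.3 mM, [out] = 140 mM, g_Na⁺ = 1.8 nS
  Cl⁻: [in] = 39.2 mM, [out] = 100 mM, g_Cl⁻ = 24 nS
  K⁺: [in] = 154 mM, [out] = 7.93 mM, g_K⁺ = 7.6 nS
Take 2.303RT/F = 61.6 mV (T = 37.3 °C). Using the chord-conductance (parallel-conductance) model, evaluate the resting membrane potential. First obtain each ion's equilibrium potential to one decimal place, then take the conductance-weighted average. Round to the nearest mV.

-33 mV

E_Na⁺ = (61.6/1)·log₁₀(140/18.3) = 54.4 mV
E_Cl⁻ = (61.6/-1)·log₁₀(100/39.2) = -25.1 mV
E_K⁺ = (61.6/1)·log₁₀(7.93/154) = -79.4 mV
Vm = (Σ gᵢEᵢ)/(Σ gᵢ) = (1.8·54.4 + 24·-25.1 + 7.6·-79.4) / (1.8 + 24 + 7.6)
= -1107.92 / 33.4 = -33.17 mV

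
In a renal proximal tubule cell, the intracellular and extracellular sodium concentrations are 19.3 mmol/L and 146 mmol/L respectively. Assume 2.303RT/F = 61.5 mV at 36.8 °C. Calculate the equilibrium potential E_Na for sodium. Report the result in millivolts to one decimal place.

54.0 mV

E = (61.5/z) · log₁₀([Na⁺]_out/[Na⁺]_in) with z = +1.
= (61.5/1) · log₁₀(146/19.3) = 61.50 · log₁₀(7.565)
= 61.50 · (0.8788) = 54.05 mV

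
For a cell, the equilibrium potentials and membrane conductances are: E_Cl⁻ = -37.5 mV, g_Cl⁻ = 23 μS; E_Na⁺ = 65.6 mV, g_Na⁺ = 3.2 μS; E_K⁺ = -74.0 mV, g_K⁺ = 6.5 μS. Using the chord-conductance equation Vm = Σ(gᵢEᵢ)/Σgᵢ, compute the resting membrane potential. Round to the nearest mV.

Σ gᵢEᵢ = 23·(-37.5) + 3.2·(65.6) + 6.5·(-74.0) = -1133.58
Σ gᵢ = 23 + 3.2 + 6.5 = 32.7
Vm = -1133.58 / 32.7 = -34.67 mV

-35 mV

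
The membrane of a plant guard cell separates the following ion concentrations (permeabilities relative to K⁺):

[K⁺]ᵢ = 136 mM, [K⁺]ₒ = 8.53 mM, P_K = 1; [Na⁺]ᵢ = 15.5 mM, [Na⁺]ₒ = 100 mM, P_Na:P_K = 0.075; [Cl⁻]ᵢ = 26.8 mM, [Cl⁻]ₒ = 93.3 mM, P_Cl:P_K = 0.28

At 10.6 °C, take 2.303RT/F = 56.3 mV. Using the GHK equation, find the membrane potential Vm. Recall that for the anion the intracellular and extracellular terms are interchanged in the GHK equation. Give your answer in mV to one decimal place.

-47.4 mV

Vm = 56.3 · log₁₀[(Σ P·[cation]ₒ + Σ P·[anion]ᵢ) / (Σ P·[cation]ᵢ + Σ P·[anion]ₒ)]
Numerator = 1×8.53 + 0.075×100 + 0.28×26.8 = 23.53
Denominator = 1×136 + 0.075×15.5 + 0.28×93.3 = 163.3
Vm = 56.3 · log₁₀(0.14413) = 56.3 × (-0.8413) = -47.36 mV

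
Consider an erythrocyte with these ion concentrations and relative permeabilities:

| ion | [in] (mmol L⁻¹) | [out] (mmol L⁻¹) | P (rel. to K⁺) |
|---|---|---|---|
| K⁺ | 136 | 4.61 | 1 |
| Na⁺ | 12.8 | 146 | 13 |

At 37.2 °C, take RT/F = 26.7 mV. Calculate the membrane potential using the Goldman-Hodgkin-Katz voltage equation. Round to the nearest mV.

49 mV

Vm = 26.7 · ln[(Σ P·[cation]ₒ + Σ P·[anion]ᵢ) / (Σ P·[cation]ᵢ + Σ P·[anion]ₒ)]
Numerator = 1×4.61 + 13×146 = 1903
Denominator = 1×136 + 13×12.8 = 302.4
Vm = 26.7 · ln(6.2917) = 26.7 × (1.8392) = 49.11 mV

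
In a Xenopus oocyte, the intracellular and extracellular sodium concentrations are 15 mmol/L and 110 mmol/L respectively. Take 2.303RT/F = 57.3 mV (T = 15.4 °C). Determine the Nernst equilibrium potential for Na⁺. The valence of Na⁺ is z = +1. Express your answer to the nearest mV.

50 mV

E = (57.3/z) · log₁₀([Na⁺]_out/[Na⁺]_in) with z = +1.
= (57.3/1) · log₁₀(110/15) = 57.30 · log₁₀(7.333)
= 57.30 · (0.8653) = 49.58 mV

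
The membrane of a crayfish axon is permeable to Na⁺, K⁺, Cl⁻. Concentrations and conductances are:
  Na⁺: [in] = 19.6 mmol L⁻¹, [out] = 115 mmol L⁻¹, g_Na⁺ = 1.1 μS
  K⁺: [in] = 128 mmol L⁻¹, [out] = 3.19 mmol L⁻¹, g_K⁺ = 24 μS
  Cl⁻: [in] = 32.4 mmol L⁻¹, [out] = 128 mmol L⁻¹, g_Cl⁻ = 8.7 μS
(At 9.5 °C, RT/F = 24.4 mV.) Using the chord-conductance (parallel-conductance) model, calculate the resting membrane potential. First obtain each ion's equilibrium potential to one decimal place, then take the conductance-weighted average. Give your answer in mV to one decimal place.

E_Na⁺ = (24.4/1)·ln(115/19.6) = 43.2 mV
E_K⁺ = (24.4/1)·ln(3.19/128) = -90.1 mV
E_Cl⁻ = (24.4/-1)·ln(128/32.4) = -33.5 mV
Vm = (Σ gᵢEᵢ)/(Σ gᵢ) = (1.1·43.2 + 24·-90.1 + 8.7·-33.5) / (1.1 + 24 + 8.7)
= -2406.33 / 33.8 = -71.19 mV

-71.2 mV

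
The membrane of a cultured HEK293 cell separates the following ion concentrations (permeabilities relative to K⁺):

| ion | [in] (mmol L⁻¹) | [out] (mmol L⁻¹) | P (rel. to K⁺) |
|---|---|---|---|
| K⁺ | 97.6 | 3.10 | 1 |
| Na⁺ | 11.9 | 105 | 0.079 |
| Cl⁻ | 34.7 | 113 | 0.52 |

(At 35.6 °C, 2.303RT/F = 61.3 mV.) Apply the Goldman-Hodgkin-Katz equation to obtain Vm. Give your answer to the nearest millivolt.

-45 mV

Vm = 61.3 · log₁₀[(Σ P·[cation]ₒ + Σ P·[anion]ᵢ) / (Σ P·[cation]ᵢ + Σ P·[anion]ₒ)]
Numerator = 1×3.10 + 0.079×105 + 0.52×34.7 = 29.44
Denominator = 1×97.6 + 0.079×11.9 + 0.52×113 = 157.3
Vm = 61.3 · log₁₀(0.18715) = 61.3 × (-0.7278) = -44.61 mV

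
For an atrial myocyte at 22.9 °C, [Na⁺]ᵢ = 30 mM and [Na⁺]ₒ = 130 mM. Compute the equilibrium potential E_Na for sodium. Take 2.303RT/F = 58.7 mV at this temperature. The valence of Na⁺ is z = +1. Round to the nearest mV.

E = (58.7/z) · log₁₀([Na⁺]_out/[Na⁺]_in) with z = +1.
= (58.7/1) · log₁₀(130/30) = 58.70 · log₁₀(4.333)
= 58.70 · (0.6368) = 37.38 mV

37 mV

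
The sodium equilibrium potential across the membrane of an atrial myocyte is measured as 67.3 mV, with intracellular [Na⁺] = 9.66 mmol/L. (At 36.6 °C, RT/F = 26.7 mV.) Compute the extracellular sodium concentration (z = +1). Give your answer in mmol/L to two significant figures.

Nernst: E = (26.7/1) · ln([out]/[in]), so ln([out]/[in]) = 67.3 × 1 / 26.7 = 2.5206.
[out]/[in] = e^(2.5206) = 12.44.
[out] = 12.44 × 9.66 = 120.1 mmol/L.

120 mmol/L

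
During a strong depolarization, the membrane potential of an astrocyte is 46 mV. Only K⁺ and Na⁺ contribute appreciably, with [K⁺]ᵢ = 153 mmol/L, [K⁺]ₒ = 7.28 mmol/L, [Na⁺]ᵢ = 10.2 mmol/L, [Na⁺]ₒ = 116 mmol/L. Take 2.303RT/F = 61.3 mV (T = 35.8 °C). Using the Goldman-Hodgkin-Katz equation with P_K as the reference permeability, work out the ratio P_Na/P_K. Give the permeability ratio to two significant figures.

15

Let α = P_Na/P_K. GHK: Vm = 61.3·log₁₀[(Kₒ + α·Naₒ)/(Kᵢ + α·Naᵢ)].
10^(Vm/61.3) = 10^(46.0/61.3) = 5.6287
So 5.6287·(Kᵢ + α·Naᵢ) = Kₒ + α·Naₒ → α = (5.6287·153.0 − 7.28) / (116.0 − 5.6287·10.2)
α = (861.2 − 7.28) / (116.0 − 57.41) = 853.9/58.59 = 14.58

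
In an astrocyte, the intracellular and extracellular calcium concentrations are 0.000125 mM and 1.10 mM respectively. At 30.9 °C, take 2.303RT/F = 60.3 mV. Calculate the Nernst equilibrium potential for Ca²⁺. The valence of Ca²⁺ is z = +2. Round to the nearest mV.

119 mV

E = (60.3/z) · log₁₀([Ca²⁺]_out/[Ca²⁺]_in) with z = +2.
= (60.3/2) · log₁₀(1.10/0.000125) = 30.15 · log₁₀(8800)
= 30.15 · (3.9445) = 118.93 mV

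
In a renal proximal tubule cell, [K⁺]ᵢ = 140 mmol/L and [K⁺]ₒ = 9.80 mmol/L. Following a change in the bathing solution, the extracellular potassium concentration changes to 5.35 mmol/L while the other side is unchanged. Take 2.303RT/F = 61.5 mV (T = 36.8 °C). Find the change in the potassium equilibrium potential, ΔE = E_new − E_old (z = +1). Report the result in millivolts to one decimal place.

-16.2 mV

E_old = (61.5/1)·log₁₀(9.80/140) = -71.03 mV
E_new = (61.5/1)·log₁₀(5.35/140) = -87.19 mV
ΔE = -87.19 − (-71.03) = -16.17 mV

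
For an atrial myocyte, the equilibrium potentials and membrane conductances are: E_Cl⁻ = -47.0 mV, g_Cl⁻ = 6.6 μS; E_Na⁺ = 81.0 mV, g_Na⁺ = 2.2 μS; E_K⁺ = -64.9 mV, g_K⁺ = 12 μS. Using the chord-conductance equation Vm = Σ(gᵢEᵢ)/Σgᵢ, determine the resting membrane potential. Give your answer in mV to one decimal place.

Σ gᵢEᵢ = 6.6·(-47.0) + 2.2·(81.0) + 12·(-64.9) = -910.80
Σ gᵢ = 6.6 + 2.2 + 12 = 20.8
Vm = -910.80 / 20.8 = -43.79 mV

-43.8 mV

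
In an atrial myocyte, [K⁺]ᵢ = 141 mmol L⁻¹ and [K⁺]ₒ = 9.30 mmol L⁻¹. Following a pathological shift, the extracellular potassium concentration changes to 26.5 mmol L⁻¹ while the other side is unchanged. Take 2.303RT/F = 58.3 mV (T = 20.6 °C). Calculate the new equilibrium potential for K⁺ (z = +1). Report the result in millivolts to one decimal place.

-42.3 mV

After the shift: [K⁺]_out = 26.5, [K⁺]_in = 141 mmol L⁻¹.
E_new = (58.3/1)·log₁₀(26.5/141) = 58.30 · (-0.7260) = -42.32 mV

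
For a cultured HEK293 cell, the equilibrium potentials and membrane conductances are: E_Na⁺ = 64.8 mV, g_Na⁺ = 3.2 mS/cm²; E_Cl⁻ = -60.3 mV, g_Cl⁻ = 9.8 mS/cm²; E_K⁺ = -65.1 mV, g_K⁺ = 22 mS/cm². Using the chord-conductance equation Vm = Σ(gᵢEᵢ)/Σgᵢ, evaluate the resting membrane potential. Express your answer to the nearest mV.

Σ gᵢEᵢ = 3.2·(64.8) + 9.8·(-60.3) + 22·(-65.1) = -1815.78
Σ gᵢ = 3.2 + 9.8 + 22 = 35
Vm = -1815.78 / 35 = -51.88 mV

-52 mV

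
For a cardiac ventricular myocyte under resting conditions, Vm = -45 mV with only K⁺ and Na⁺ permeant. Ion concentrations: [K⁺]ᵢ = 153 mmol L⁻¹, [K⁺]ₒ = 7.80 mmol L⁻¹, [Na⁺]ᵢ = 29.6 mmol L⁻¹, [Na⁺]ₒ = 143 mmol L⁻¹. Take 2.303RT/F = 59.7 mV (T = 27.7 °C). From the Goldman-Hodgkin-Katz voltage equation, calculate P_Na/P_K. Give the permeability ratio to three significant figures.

Let α = P_Na/P_K. GHK: Vm = 59.7·log₁₀[(Kₒ + α·Naₒ)/(Kᵢ + α·Naᵢ)].
10^(Vm/59.7) = 10^(-45.0/59.7) = 0.17629
So 0.17629·(Kᵢ + α·Naᵢ) = Kₒ + α·Naₒ → α = (0.17629·153.0 − 7.8) / (143.0 − 0.17629·29.6)
α = (26.97 − 7.8) / (143.0 − 5.218) = 19.17/137.8 = 0.1392

0.139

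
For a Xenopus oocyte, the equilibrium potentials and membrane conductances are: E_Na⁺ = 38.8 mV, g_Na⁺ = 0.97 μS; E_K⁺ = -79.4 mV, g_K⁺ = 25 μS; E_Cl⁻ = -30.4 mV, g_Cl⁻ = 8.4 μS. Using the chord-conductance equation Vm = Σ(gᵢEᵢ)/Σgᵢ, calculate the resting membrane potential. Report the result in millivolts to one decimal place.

-64.1 mV

Σ gᵢEᵢ = 0.97·(38.8) + 25·(-79.4) + 8.4·(-30.4) = -2202.72
Σ gᵢ = 0.97 + 25 + 8.4 = 34.37
Vm = -2202.72 / 34.37 = -64.09 mV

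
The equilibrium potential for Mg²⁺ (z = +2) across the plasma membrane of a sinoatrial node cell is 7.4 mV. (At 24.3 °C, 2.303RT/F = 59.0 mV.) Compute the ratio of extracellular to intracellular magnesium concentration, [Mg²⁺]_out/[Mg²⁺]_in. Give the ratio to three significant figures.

1.78

log₁₀([out]/[in]) = E·z/(59.0) = 7.4 × 2 / 59.0 = 0.2508
[out]/[in] = 10^(0.2508) = 1.782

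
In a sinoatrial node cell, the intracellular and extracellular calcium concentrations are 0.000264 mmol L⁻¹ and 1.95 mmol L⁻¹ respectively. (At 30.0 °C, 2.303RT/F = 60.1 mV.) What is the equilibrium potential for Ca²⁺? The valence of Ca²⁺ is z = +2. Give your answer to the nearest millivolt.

E = (60.1/z) · log₁₀([Ca²⁺]_out/[Ca²⁺]_in) with z = +2.
= (60.1/2) · log₁₀(1.95/0.000264) = 30.05 · log₁₀(7386)
= 30.05 · (3.8684) = 116.25 mV

116 mV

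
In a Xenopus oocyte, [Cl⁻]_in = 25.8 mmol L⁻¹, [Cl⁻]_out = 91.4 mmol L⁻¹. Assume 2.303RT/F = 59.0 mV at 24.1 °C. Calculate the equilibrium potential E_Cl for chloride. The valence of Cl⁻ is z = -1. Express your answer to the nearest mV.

-32 mV

E = (59.0/z) · log₁₀([Cl⁻]_out/[Cl⁻]_in) with z = -1.
For an anion, dividing by z = -1 reverses the sign.
= (59.0/-1) · log₁₀(91.4/25.8) = -59.00 · log₁₀(3.543)
= -59.00 · (0.5493) = -32.41 mV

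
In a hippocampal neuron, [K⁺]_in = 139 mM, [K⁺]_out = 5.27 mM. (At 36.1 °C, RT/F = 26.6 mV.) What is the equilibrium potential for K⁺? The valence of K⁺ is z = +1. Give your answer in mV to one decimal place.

E = (26.6/z) · ln([K⁺]_out/[K⁺]_in) with z = +1.
= (26.6/1) · ln(5.27/139) = 26.60 · ln(0.03791)
= 26.60 · (-3.2724) = -87.05 mV

-87.0 mV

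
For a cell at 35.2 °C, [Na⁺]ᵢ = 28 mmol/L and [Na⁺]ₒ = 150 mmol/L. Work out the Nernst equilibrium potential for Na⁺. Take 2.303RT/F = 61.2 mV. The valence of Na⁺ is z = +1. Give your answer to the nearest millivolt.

45 mV

E = (61.2/z) · log₁₀([Na⁺]_out/[Na⁺]_in) with z = +1.
= (61.2/1) · log₁₀(150/28) = 61.20 · log₁₀(5.357)
= 61.20 · (0.7289) = 44.61 mV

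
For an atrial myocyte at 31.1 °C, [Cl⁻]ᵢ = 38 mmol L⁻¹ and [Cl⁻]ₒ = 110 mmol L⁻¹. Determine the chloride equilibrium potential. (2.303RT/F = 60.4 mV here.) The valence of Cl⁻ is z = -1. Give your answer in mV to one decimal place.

-27.9 mV

E = (60.4/z) · log₁₀([Cl⁻]_out/[Cl⁻]_in) with z = -1.
For an anion, dividing by z = -1 reverses the sign.
= (60.4/-1) · log₁₀(110/38) = -60.40 · log₁₀(2.895)
= -60.40 · (0.4616) = -27.88 mV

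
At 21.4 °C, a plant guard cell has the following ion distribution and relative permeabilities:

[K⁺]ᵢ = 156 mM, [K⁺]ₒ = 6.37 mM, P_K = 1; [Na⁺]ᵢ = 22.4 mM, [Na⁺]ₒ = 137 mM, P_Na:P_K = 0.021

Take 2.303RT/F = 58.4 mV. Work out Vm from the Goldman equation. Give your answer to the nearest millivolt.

-72 mV

Vm = 58.4 · log₁₀[(Σ P·[cation]ₒ + Σ P·[anion]ᵢ) / (Σ P·[cation]ᵢ + Σ P·[anion]ₒ)]
Numerator = 1×6.37 + 0.021×137 = 9.247
Denominator = 1×156 + 0.021×22.4 = 156.5
Vm = 58.4 · log₁₀(0.059097) = 58.4 × (-1.2284) = -71.74 mV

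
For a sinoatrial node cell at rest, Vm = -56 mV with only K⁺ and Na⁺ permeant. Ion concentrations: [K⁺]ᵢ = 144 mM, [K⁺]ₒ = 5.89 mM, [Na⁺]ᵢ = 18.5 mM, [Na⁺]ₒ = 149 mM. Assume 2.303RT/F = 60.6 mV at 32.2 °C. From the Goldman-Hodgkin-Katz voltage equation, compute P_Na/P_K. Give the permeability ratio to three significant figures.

Let α = P_Na/P_K. GHK: Vm = 60.6·log₁₀[(Kₒ + α·Naₒ)/(Kᵢ + α·Naᵢ)].
10^(Vm/60.6) = 10^(-56.0/60.6) = 0.1191
So 0.1191·(Kᵢ + α·Naᵢ) = Kₒ + α·Naₒ → α = (0.1191·144.0 − 5.89) / (149.0 − 0.1191·18.5)
α = (17.15 − 5.89) / (149.0 − 2.203) = 11.26/146.8 = 0.07671

0.0767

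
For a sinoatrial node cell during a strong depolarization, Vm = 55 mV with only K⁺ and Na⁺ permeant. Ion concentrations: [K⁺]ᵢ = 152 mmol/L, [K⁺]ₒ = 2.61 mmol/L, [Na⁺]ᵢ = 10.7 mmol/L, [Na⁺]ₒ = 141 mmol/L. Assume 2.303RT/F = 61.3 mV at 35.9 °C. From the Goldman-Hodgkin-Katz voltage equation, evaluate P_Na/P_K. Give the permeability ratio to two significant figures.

Let α = P_Na/P_K. GHK: Vm = 61.3·log₁₀[(Kₒ + α·Naₒ)/(Kᵢ + α·Naᵢ)].
10^(Vm/61.3) = 10^(55.0/61.3) = 7.8927
So 7.8927·(Kᵢ + α·Naᵢ) = Kₒ + α·Naₒ → α = (7.8927·152.0 − 2.61) / (141.0 − 7.8927·10.7)
α = (1200 − 2.61) / (141.0 − 84.45) = 1197/56.55 = 21.17

21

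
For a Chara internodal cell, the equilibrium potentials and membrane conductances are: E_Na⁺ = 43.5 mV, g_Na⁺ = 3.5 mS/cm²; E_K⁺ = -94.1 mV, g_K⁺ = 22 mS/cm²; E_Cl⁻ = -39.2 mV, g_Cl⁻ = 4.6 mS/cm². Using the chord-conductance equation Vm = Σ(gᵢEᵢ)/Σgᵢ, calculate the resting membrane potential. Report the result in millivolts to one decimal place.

Σ gᵢEᵢ = 3.5·(43.5) + 22·(-94.1) + 4.6·(-39.2) = -2098.27
Σ gᵢ = 3.5 + 22 + 4.6 = 30.1
Vm = -2098.27 / 30.1 = -69.71 mV

-69.7 mV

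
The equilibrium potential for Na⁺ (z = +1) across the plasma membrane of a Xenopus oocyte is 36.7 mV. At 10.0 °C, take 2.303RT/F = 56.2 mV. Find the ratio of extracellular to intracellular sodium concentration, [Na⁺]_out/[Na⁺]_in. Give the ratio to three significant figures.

4.50

log₁₀([out]/[in]) = E·z/(56.2) = 36.7 × 1 / 56.2 = 0.6530
[out]/[in] = 10^(0.6530) = 4.498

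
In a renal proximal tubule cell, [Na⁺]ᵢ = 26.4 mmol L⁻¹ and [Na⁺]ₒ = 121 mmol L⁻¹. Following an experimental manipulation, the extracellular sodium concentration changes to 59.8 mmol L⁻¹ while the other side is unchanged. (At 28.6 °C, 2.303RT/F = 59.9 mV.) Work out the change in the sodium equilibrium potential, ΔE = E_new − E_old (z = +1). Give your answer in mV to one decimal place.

E_old = (59.9/1)·log₁₀(121/26.4) = 39.60 mV
E_new = (59.9/1)·log₁₀(59.8/26.4) = 21.27 mV
ΔE = 21.27 − (39.60) = -18.33 mV

-18.3 mV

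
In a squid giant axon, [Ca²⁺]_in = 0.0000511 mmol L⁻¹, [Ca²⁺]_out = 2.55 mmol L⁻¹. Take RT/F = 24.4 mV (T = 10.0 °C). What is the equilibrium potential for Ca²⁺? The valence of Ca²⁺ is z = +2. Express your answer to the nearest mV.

132 mV

E = (24.4/z) · ln([Ca²⁺]_out/[Ca²⁺]_in) with z = +2.
= (24.4/2) · ln(2.55/0.0000511) = 12.20 · ln(4.99e+04)
= 12.20 · (10.8178) = 131.98 mV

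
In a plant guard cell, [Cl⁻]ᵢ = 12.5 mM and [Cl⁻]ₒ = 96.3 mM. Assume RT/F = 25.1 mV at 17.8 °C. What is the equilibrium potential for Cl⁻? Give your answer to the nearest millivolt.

E = (25.1/z) · ln([Cl⁻]_out/[Cl⁻]_in) with z = -1.
For an anion, dividing by z = -1 reverses the sign.
= (25.1/-1) · ln(96.3/12.5) = -25.10 · ln(7.704)
= -25.10 · (2.0417) = -51.25 mV

-51 mV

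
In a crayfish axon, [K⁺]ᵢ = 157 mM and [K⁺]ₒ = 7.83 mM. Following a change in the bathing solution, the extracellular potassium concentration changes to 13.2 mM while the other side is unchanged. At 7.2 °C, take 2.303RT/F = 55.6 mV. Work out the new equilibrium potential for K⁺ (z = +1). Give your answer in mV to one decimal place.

-59.8 mV

After the shift: [K⁺]_out = 13.2, [K⁺]_in = 157 mM.
E_new = (55.6/1)·log₁₀(13.2/157) = 55.60 · (-1.0753) = -59.79 mV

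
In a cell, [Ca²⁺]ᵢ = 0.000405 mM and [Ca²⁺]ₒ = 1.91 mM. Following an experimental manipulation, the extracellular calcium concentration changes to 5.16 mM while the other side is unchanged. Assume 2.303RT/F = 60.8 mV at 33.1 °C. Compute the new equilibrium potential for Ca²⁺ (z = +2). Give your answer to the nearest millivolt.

125 mV

After the shift: [Ca²⁺]_out = 5.16, [Ca²⁺]_in = 0.000405 mM.
E_new = (60.8/2)·log₁₀(5.16/0.000405) = 30.40 · (4.1052) = 124.80 mV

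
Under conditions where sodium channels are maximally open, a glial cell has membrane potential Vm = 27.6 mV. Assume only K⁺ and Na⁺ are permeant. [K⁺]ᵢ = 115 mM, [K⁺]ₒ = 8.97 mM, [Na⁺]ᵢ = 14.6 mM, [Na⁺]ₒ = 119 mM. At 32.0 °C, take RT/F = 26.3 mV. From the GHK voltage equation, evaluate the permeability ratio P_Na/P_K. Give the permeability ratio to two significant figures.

4.1

Let α = P_Na/P_K. GHK: Vm = 26.3·ln[(Kₒ + α·Naₒ)/(Kᵢ + α·Naᵢ)].
e^(Vm/26.3) = e^(27.6/26.3) = 2.856
So 2.856·(Kᵢ + α·Naᵢ) = Kₒ + α·Naₒ → α = (2.856·115.0 − 8.97) / (119.0 − 2.856·14.6)
α = (328.4 − 8.97) / (119.0 − 41.7) = 319.5/77.3 = 4.133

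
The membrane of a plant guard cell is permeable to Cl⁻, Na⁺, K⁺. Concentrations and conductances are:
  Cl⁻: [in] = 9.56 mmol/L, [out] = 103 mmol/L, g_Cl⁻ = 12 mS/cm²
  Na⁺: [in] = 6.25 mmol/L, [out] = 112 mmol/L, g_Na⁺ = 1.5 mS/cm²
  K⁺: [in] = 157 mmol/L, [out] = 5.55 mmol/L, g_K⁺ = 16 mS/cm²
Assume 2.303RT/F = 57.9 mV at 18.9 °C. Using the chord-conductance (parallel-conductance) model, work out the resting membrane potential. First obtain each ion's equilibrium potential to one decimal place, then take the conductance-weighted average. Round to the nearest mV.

E_Cl⁻ = (57.9/-1)·log₁₀(103/9.56) = -59.8 mV
E_Na⁺ = (57.9/1)·log₁₀(112/6.25) = 72.6 mV
E_K⁺ = (57.9/1)·log₁₀(5.55/157) = -84.0 mV
Vm = (Σ gᵢEᵢ)/(Σ gᵢ) = (12·-59.8 + 1.5·72.6 + 16·-84.0) / (12 + 1.5 + 16)
= -1952.70 / 29.5 = -66.19 mV

-66 mV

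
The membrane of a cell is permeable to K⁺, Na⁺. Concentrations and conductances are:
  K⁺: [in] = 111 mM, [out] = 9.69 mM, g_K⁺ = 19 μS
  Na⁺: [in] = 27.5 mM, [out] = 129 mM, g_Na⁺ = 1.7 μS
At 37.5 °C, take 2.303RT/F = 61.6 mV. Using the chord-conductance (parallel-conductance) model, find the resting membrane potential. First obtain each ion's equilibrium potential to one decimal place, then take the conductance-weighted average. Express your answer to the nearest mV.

E_K⁺ = (61.6/1)·log₁₀(9.69/111) = -65.2 mV
E_Na⁺ = (61.6/1)·log₁₀(129/27.5) = 41.3 mV
Vm = (Σ gᵢEᵢ)/(Σ gᵢ) = (19·-65.2 + 1.7·41.3) / (19 + 1.7)
= -1168.59 / 20.7 = -56.45 mV

-56 mV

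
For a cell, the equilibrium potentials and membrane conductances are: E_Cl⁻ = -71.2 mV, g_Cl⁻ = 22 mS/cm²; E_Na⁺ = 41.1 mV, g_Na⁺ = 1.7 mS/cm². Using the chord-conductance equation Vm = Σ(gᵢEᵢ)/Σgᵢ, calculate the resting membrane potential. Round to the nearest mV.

-63 mV

Σ gᵢEᵢ = 22·(-71.2) + 1.7·(41.1) = -1496.53
Σ gᵢ = 22 + 1.7 = 23.7
Vm = -1496.53 / 23.7 = -63.14 mV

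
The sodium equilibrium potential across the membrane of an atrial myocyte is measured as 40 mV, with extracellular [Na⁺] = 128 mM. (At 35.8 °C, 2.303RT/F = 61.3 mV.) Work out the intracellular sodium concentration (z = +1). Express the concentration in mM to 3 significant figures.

28.5 mM

Nernst: E = (61.3/1) · log₁₀([out]/[in]), so log₁₀([out]/[in]) = 40.0 × 1 / 61.3 = 0.6525.
[out]/[in] = 10^(0.6525) = 4.493.
[in] = 128 / 4.493 = 28.49 mM.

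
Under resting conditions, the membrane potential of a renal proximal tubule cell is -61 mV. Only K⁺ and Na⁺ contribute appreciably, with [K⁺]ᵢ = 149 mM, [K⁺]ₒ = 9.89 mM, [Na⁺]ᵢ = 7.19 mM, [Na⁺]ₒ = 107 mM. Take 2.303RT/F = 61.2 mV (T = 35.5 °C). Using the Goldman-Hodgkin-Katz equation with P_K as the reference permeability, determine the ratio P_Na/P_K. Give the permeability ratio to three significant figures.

Let α = P_Na/P_K. GHK: Vm = 61.2·log₁₀[(Kₒ + α·Naₒ)/(Kᵢ + α·Naᵢ)].
10^(Vm/61.2) = 10^(-61.0/61.2) = 0.10076
So 0.10076·(Kᵢ + α·Naᵢ) = Kₒ + α·Naₒ → α = (0.10076·149.0 − 9.89) / (107.0 − 0.10076·7.19)
α = (15.01 − 9.89) / (107.0 − 0.7244) = 5.123/106.3 = 0.0482

0.0482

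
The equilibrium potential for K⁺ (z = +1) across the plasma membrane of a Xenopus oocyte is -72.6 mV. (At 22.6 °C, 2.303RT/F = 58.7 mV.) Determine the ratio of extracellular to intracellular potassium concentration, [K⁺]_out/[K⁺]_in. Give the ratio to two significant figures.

0.058

log₁₀([out]/[in]) = E·z/(58.7) = -72.6 × 1 / 58.7 = -1.2368
[out]/[in] = 10^(-1.2368) = 0.05797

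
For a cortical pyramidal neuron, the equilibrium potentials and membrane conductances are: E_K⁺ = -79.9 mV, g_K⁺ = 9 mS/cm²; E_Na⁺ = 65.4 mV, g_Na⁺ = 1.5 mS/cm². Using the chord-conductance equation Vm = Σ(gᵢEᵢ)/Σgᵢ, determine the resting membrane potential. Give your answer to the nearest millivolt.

Σ gᵢEᵢ = 9·(-79.9) + 1.5·(65.4) = -621.00
Σ gᵢ = 9 + 1.5 = 10.5
Vm = -621.00 / 10.5 = -59.14 mV

-59 mV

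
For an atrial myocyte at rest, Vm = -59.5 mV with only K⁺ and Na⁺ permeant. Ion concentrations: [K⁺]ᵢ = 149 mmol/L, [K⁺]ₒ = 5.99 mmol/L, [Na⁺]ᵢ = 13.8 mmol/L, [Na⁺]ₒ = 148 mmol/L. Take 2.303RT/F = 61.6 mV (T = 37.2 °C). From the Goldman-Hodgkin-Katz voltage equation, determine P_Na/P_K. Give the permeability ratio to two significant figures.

0.069

Let α = P_Na/P_K. GHK: Vm = 61.6·log₁₀[(Kₒ + α·Naₒ)/(Kᵢ + α·Naᵢ)].
10^(Vm/61.6) = 10^(-59.5/61.6) = 0.10817
So 0.10817·(Kᵢ + α·Naᵢ) = Kₒ + α·Naₒ → α = (0.10817·149.0 − 5.99) / (148.0 − 0.10817·13.8)
α = (16.12 − 5.99) / (148.0 − 1.493) = 10.13/146.5 = 0.06912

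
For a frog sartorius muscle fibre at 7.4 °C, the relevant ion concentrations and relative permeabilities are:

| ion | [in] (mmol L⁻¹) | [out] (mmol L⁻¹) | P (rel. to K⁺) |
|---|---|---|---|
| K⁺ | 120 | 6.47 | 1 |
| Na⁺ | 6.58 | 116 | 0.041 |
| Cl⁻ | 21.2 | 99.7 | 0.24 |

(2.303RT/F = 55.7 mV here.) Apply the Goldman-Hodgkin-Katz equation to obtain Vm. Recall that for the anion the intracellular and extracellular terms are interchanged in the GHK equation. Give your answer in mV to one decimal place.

Vm = 55.7 · log₁₀[(Σ P·[cation]ₒ + Σ P·[anion]ᵢ) / (Σ P·[cation]ᵢ + Σ P·[anion]ₒ)]
Numerator = 1×6.47 + 0.041×116 + 0.24×21.2 = 16.31
Denominator = 1×120 + 0.041×6.58 + 0.24×99.7 = 144.2
Vm = 55.7 · log₁₀(0.11314) = 55.7 × (-0.9464) = -52.71 mV

-52.7 mV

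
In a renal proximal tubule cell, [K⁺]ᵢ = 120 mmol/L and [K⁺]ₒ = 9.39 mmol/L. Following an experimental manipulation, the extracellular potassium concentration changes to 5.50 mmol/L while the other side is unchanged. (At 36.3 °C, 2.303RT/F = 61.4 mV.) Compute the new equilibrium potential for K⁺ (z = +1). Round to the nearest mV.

After the shift: [K⁺]_out = 5.50, [K⁺]_in = 120 mmol/L.
E_new = (61.4/1)·log₁₀(5.50/120) = 61.40 · (-1.3388) = -82.20 mV

-82 mV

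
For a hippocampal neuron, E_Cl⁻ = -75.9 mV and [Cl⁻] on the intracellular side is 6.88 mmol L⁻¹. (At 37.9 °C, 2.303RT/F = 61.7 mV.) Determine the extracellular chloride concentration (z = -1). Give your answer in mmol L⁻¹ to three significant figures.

117 mmol L⁻¹

Nernst: E = (61.7/-1) · log₁₀([out]/[in]), so log₁₀([out]/[in]) = -75.9 × -1 / 61.7 = 1.2301.
[out]/[in] = 10^(1.2301) = 16.99.
[out] = 16.99 × 6.88 = 116.9 mmol L⁻¹.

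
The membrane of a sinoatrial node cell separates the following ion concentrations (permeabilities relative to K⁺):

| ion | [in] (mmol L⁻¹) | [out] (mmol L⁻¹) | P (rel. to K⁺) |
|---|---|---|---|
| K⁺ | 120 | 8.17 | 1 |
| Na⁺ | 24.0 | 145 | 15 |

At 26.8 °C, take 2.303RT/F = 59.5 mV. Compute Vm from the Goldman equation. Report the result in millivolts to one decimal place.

39.1 mV

Vm = 59.5 · log₁₀[(Σ P·[cation]ₒ + Σ P·[anion]ᵢ) / (Σ P·[cation]ᵢ + Σ P·[anion]ₒ)]
Numerator = 1×8.17 + 15×145 = 2183
Denominator = 1×120 + 15×24.0 = 480
Vm = 59.5 · log₁₀(4.5483) = 59.5 × (0.6578) = 39.14 mV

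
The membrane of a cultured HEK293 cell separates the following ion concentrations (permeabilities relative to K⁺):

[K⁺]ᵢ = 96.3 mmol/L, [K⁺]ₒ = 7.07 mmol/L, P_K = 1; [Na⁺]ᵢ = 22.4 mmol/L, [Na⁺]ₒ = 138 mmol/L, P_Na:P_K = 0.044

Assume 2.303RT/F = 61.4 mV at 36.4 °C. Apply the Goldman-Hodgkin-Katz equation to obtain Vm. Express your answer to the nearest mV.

-53 mV

Vm = 61.4 · log₁₀[(Σ P·[cation]ₒ + Σ P·[anion]ᵢ) / (Σ P·[cation]ᵢ + Σ P·[anion]ₒ)]
Numerator = 1×7.07 + 0.044×138 = 13.14
Denominator = 1×96.3 + 0.044×22.4 = 97.29
Vm = 61.4 · log₁₀(0.13509) = 61.4 × (-0.8694) = -53.38 mV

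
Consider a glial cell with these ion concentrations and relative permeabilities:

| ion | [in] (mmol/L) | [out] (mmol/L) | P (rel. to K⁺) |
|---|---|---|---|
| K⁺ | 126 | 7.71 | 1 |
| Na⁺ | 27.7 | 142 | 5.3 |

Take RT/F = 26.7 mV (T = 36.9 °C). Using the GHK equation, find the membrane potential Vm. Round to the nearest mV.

Vm = 26.7 · ln[(Σ P·[cation]ₒ + Σ P·[anion]ᵢ) / (Σ P·[cation]ᵢ + Σ P·[anion]ₒ)]
Numerator = 1×7.71 + 5.3×142 = 760.3
Denominator = 1×126 + 5.3×27.7 = 272.8
Vm = 26.7 · ln(2.787) = 26.7 × (1.0250) = 27.37 mV

27 mV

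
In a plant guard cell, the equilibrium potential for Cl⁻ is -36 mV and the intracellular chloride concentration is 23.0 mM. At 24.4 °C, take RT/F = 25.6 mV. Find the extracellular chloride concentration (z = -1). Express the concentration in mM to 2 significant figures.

94 mM

Nernst: E = (25.6/-1) · ln([out]/[in]), so ln([out]/[in]) = -36.0 × -1 / 25.6 = 1.4062.
[out]/[in] = e^(1.4062) = 4.081.
[out] = 4.081 × 23.0 = 93.85 mM.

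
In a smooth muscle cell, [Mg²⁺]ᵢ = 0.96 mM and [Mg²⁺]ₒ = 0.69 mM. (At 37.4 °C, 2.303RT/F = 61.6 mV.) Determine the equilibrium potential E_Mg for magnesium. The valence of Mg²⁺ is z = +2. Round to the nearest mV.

E = (61.6/z) · log₁₀([Mg²⁺]_out/[Mg²⁺]_in) with z = +2.
= (61.6/2) · log₁₀(0.69/0.96) = 30.80 · log₁₀(0.7188)
= 30.80 · (-0.1434) = -4.42 mV

-4 mV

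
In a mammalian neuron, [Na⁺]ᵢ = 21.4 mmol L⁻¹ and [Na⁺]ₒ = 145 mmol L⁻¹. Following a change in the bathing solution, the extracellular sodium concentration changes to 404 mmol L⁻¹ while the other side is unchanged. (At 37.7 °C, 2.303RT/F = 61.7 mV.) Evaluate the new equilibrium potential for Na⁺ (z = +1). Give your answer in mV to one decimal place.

After the shift: [Na⁺]_out = 404, [Na⁺]_in = 21.4 mmol L⁻¹.
E_new = (61.7/1)·log₁₀(404/21.4) = 61.70 · (1.2760) = 78.73 mV

78.7 mV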